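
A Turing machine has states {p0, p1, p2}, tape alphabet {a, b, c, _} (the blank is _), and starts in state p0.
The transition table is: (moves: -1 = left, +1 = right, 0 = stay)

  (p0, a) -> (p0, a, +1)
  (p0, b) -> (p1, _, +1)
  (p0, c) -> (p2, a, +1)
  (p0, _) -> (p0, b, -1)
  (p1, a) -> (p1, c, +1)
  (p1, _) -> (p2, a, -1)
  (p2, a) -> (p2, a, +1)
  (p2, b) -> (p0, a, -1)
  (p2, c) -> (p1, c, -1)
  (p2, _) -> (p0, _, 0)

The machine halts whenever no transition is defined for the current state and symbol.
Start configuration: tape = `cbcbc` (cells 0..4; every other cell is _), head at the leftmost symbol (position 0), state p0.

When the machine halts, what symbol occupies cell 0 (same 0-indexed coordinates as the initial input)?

p0 | [c]bcbc___   read c → write a, move +1, go to p2
p2 | a[b]cbc___   read b → write a, move -1, go to p0
p0 | [a]acbc___   read a → write a, move +1, go to p0
p0 | a[a]cbc___   read a → write a, move +1, go to p0
p0 | aa[c]bc___   read c → write a, move +1, go to p2
p2 | aaa[b]c___   read b → write a, move -1, go to p0
p0 | aa[a]ac___   read a → write a, move +1, go to p0
p0 | aaa[a]c___   read a → write a, move +1, go to p0
p0 | aaaa[c]___   read c → write a, move +1, go to p2
p2 | aaaaa[_]__   read _ → write _, move 0, go to p0
p0 | aaaaa[_]__   read _ → write b, move -1, go to p0
p0 | aaaa[a]b__   read a → write a, move +1, go to p0
p0 | aaaaa[b]__   read b → write _, move +1, go to p1
p1 | aaaaa_[_]_   read _ → write a, move -1, go to p2
p2 | aaaaa[_]a_   read _ → write _, move 0, go to p0
p0 | aaaaa[_]a_   read _ → write b, move -1, go to p0
p0 | aaaa[a]ba_   read a → write a, move +1, go to p0
p0 | aaaaa[b]a_   read b → write _, move +1, go to p1
p1 | aaaaa_[a]_   read a → write c, move +1, go to p1
p1 | aaaaa_c[_]   read _ → write a, move -1, go to p2
p2 | aaaaa_[c]a   read c → write c, move -1, go to p1
p1 | aaaaa[_]ca   read _ → write a, move -1, go to p2
p2 | aaaa[a]aca   read a → write a, move +1, go to p2
p2 | aaaaa[a]ca   read a → write a, move +1, go to p2
p2 | aaaaaa[c]a   read c → write c, move -1, go to p1
p1 | aaaaa[a]ca   read a → write c, move +1, go to p1
p1 | aaaaac[c]a
Cell 0 holds a when M halts.

a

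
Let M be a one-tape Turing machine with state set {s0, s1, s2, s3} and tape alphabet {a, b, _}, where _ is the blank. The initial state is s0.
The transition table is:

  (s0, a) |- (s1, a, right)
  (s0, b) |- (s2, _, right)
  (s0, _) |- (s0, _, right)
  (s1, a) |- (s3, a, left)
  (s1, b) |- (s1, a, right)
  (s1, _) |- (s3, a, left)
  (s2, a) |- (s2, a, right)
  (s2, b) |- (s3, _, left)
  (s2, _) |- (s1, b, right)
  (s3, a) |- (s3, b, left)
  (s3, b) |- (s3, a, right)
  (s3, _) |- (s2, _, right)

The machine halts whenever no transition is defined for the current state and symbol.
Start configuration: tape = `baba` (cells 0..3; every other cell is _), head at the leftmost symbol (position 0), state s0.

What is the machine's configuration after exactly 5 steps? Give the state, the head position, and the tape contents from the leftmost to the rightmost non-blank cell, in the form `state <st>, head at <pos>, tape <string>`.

state s2, head at 1, tape b_a

s0 | [b]aba   read b → write _, move right, go to s2
s2 | _[a]ba   read a → write a, move right, go to s2
s2 | _a[b]a   read b → write _, move left, go to s3
s3 | _[a]_a   read a → write b, move left, go to s3
s3 | [_]b_a   read _ → write _, move right, go to s2
s2 | _[b]_a
After 5 steps: state s2, head at 1, tape b_a.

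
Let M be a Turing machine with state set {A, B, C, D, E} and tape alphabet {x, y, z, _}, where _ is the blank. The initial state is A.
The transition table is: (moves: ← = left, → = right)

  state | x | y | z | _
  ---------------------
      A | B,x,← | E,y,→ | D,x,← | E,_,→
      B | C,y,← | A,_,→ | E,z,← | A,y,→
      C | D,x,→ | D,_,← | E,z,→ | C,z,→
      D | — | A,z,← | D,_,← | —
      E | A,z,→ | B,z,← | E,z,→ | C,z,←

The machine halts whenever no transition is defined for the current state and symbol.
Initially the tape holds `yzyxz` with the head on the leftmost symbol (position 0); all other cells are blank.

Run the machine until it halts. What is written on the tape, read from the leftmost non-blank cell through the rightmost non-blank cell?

A | __[y]zyxz   read y → write y, move →, go to E
E | __y[z]yxz   read z → write z, move →, go to E
E | __yz[y]xz   read y → write z, move ←, go to B
B | __y[z]zxz   read z → write z, move ←, go to E
E | __[y]zzxz   read y → write z, move ←, go to B
B | _[_]zzzxz   read _ → write y, move →, go to A
A | _y[z]zzxz   read z → write x, move ←, go to D
D | _[y]xzzxz   read y → write z, move ←, go to A
A | [_]zxzzxz   read _ → write _, move →, go to E
E | _[z]xzzxz   read z → write z, move →, go to E
E | _z[x]zzxz   read x → write z, move →, go to A
A | _zz[z]zxz   read z → write x, move ←, go to D
D | _z[z]xzxz   read z → write _, move ←, go to D
D | _[z]_xzxz   read z → write _, move ←, go to D
D | [_]__xzxz
The non-blank tape span at halt is xzxz.

xzxz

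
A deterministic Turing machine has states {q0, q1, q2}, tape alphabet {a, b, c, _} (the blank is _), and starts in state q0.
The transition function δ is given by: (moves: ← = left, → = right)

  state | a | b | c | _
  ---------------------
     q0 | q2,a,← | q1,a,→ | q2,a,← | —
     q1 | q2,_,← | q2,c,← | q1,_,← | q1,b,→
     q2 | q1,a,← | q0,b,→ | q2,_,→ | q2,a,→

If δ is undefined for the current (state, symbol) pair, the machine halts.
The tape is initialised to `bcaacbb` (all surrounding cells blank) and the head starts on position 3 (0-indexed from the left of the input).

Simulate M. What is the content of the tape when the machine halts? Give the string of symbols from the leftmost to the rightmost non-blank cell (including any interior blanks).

b__a_aacbb

q0 | ___bca[a]cbb   read a → write a, move ←, go to q2
q2 | ___bc[a]acbb   read a → write a, move ←, go to q1
q1 | ___b[c]aacbb   read c → write _, move ←, go to q1
q1 | ___[b]_aacbb   read b → write c, move ←, go to q2
q2 | __[_]c_aacbb   read _ → write a, move →, go to q2
q2 | __a[c]_aacbb   read c → write _, move →, go to q2
q2 | __a_[_]aacbb   read _ → write a, move →, go to q2
q2 | __a_a[a]acbb   read a → write a, move ←, go to q1
q1 | __a_[a]aacbb   read a → write _, move ←, go to q2
q2 | __a[_]_aacbb   read _ → write a, move →, go to q2
q2 | __aa[_]aacbb   read _ → write a, move →, go to q2
q2 | __aaa[a]acbb   read a → write a, move ←, go to q1
q1 | __aa[a]aacbb   read a → write _, move ←, go to q2
q2 | __a[a]_aacbb   read a → write a, move ←, go to q1
q1 | __[a]a_aacbb   read a → write _, move ←, go to q2
q2 | _[_]_a_aacbb   read _ → write a, move →, go to q2
q2 | _a[_]a_aacbb   read _ → write a, move →, go to q2
q2 | _aa[a]_aacbb   read a → write a, move ←, go to q1
q1 | _a[a]a_aacbb   read a → write _, move ←, go to q2
q2 | _[a]_a_aacbb   read a → write a, move ←, go to q1
q1 | [_]a_a_aacbb   read _ → write b, move →, go to q1
q1 | b[a]_a_aacbb   read a → write _, move ←, go to q2
q2 | [b]__a_aacbb   read b → write b, move →, go to q0
q0 | b[_]_a_aacbb
The non-blank tape span at halt is b__a_aacbb.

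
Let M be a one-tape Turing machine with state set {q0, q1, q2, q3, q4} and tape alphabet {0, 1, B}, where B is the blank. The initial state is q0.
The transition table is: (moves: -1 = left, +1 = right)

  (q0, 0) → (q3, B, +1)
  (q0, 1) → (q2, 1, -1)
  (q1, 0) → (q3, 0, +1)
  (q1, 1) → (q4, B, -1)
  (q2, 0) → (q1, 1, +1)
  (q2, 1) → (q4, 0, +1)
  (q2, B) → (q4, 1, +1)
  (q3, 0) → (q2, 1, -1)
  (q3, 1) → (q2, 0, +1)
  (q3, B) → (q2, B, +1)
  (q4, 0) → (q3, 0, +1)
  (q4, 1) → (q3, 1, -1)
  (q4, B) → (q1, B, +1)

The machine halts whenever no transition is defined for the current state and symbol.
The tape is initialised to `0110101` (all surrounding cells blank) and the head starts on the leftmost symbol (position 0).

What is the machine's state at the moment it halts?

state=q0 head=0 tape=[0]110101   (q0,0)→(q3,B,+1)
state=q3 head=1 tape=B[1]10101   (q3,1)→(q2,0,+1)
state=q2 head=2 tape=B0[1]0101   (q2,1)→(q4,0,+1)
state=q4 head=3 tape=B00[0]101   (q4,0)→(q3,0,+1)
state=q3 head=4 tape=B000[1]01   (q3,1)→(q2,0,+1)
state=q2 head=5 tape=B0000[0]1   (q2,0)→(q1,1,+1)
state=q1 head=6 tape=B00001[1]   (q1,1)→(q4,B,-1)
state=q4 head=5 tape=B0000[1]B   (q4,1)→(q3,1,-1)
state=q3 head=4 tape=B000[0]1B   (q3,0)→(q2,1,-1)
state=q2 head=3 tape=B00[0]11B   (q2,0)→(q1,1,+1)
state=q1 head=4 tape=B001[1]1B   (q1,1)→(q4,B,-1)
state=q4 head=3 tape=B00[1]B1B   (q4,1)→(q3,1,-1)
state=q3 head=2 tape=B0[0]1B1B   (q3,0)→(q2,1,-1)
state=q2 head=1 tape=B[0]11B1B   (q2,0)→(q1,1,+1)
state=q1 head=2 tape=B1[1]1B1B   (q1,1)→(q4,B,-1)
state=q4 head=1 tape=B[1]B1B1B   (q4,1)→(q3,1,-1)
state=q3 head=0 tape=[B]1B1B1B   (q3,B)→(q2,B,+1)
state=q2 head=1 tape=B[1]B1B1B   (q2,1)→(q4,0,+1)
state=q4 head=2 tape=B0[B]1B1B   (q4,B)→(q1,B,+1)
state=q1 head=3 tape=B0B[1]B1B   (q1,1)→(q4,B,-1)
state=q4 head=2 tape=B0[B]BB1B   (q4,B)→(q1,B,+1)
state=q1 head=3 tape=B0B[B]B1B
No transition is defined for (q1, B); M halts in state q1.

q1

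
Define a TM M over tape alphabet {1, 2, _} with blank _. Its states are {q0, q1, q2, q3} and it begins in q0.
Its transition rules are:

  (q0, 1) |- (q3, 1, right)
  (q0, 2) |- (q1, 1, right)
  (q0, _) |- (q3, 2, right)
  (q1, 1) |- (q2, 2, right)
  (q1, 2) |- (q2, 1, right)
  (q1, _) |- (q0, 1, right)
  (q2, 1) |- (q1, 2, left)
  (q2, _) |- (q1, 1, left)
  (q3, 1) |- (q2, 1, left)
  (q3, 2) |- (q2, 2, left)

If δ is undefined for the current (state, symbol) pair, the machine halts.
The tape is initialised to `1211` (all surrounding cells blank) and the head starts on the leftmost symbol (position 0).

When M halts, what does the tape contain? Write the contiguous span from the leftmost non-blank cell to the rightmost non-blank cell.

state=q0 head=0 tape=_[1]211   (q0,1)→(q3,1,right)
state=q3 head=1 tape=_1[2]11   (q3,2)→(q2,2,left)
state=q2 head=0 tape=_[1]211   (q2,1)→(q1,2,left)
state=q1 head=-1 tape=[_]2211   (q1,_)→(q0,1,right)
state=q0 head=0 tape=1[2]211   (q0,2)→(q1,1,right)
state=q1 head=1 tape=11[2]11   (q1,2)→(q2,1,right)
state=q2 head=2 tape=111[1]1   (q2,1)→(q1,2,left)
state=q1 head=1 tape=11[1]21   (q1,1)→(q2,2,right)
state=q2 head=2 tape=112[2]1
The non-blank tape span at halt is 11221.

11221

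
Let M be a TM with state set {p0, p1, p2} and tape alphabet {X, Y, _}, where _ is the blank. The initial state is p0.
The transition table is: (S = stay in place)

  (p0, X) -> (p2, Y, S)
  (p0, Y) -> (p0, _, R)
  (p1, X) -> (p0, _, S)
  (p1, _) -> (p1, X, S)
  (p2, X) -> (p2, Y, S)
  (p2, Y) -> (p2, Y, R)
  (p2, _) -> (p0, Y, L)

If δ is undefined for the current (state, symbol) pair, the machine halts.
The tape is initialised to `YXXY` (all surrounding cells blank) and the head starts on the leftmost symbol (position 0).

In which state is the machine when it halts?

p0

state=p0 head=0 tape=[Y]XXY__   (p0,Y)→(p0,_,R)
state=p0 head=1 tape=_[X]XY__   (p0,X)→(p2,Y,S)
state=p2 head=1 tape=_[Y]XY__   (p2,Y)→(p2,Y,R)
state=p2 head=2 tape=_Y[X]Y__   (p2,X)→(p2,Y,S)
state=p2 head=2 tape=_Y[Y]Y__   (p2,Y)→(p2,Y,R)
state=p2 head=3 tape=_YY[Y]__   (p2,Y)→(p2,Y,R)
state=p2 head=4 tape=_YYY[_]_   (p2,_)→(p0,Y,L)
state=p0 head=3 tape=_YY[Y]Y_   (p0,Y)→(p0,_,R)
state=p0 head=4 tape=_YY_[Y]_   (p0,Y)→(p0,_,R)
state=p0 head=5 tape=_YY__[_]
No transition is defined for (p0, _); M halts in state p0.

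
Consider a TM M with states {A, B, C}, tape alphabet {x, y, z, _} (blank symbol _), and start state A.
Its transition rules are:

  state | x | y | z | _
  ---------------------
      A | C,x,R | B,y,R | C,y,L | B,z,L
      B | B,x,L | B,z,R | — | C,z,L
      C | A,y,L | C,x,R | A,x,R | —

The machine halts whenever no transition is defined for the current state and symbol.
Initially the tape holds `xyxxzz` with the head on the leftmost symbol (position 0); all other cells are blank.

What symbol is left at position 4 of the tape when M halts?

x

state=A head=0 tape=[x]yxxzz_   (A,x)→(C,x,R)
state=C head=1 tape=x[y]xxzz_   (C,y)→(C,x,R)
state=C head=2 tape=xx[x]xzz_   (C,x)→(A,y,L)
state=A head=1 tape=x[x]yxzz_   (A,x)→(C,x,R)
state=C head=2 tape=xx[y]xzz_   (C,y)→(C,x,R)
state=C head=3 tape=xxx[x]zz_   (C,x)→(A,y,L)
state=A head=2 tape=xx[x]yzz_   (A,x)→(C,x,R)
state=C head=3 tape=xxx[y]zz_   (C,y)→(C,x,R)
state=C head=4 tape=xxxx[z]z_   (C,z)→(A,x,R)
state=A head=5 tape=xxxxx[z]_   (A,z)→(C,y,L)
state=C head=4 tape=xxxx[x]y_   (C,x)→(A,y,L)
state=A head=3 tape=xxx[x]yy_   (A,x)→(C,x,R)
state=C head=4 tape=xxxx[y]y_   (C,y)→(C,x,R)
state=C head=5 tape=xxxxx[y]_   (C,y)→(C,x,R)
state=C head=6 tape=xxxxxx[_]
Cell 4 holds x when M halts.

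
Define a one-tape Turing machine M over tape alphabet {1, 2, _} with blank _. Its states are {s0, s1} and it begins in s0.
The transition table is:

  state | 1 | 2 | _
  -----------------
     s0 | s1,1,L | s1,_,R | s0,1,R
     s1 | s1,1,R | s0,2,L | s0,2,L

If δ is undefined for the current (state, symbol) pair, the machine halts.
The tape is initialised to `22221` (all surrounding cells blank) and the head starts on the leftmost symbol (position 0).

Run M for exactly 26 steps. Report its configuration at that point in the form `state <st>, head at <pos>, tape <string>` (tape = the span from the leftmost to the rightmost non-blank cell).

state s0, head at 2, tape 111212

s0 | [2]2221_   read 2 → write _, move R, go to s1
s1 | _[2]221_   read 2 → write 2, move L, go to s0
s0 | [_]2221_   read _ → write 1, move R, go to s0
s0 | 1[2]221_   read 2 → write _, move R, go to s1
s1 | 1_[2]21_   read 2 → write 2, move L, go to s0
s0 | 1[_]221_   read _ → write 1, move R, go to s0
s0 | 11[2]21_   read 2 → write _, move R, go to s1
s1 | 11_[2]1_   read 2 → write 2, move L, go to s0
s0 | 11[_]21_   read _ → write 1, move R, go to s0
s0 | 111[2]1_   read 2 → write _, move R, go to s1
s1 | 111_[1]_   read 1 → write 1, move R, go to s1
s1 | 111_1[_]   read _ → write 2, move L, go to s0
s0 | 111_[1]2   read 1 → write 1, move L, go to s1
s1 | 111[_]12   read _ → write 2, move L, go to s0
s0 | 11[1]212   read 1 → write 1, move L, go to s1
s1 | 1[1]1212   read 1 → write 1, move R, go to s1
s1 | 11[1]212   read 1 → write 1, move R, go to s1
s1 | 111[2]12   read 2 → write 2, move L, go to s0
s0 | 11[1]212   read 1 → write 1, move L, go to s1
s1 | 1[1]1212   read 1 → write 1, move R, go to s1
s1 | 11[1]212   read 1 → write 1, move R, go to s1
s1 | 111[2]12   read 2 → write 2, move L, go to s0
s0 | 11[1]212   read 1 → write 1, move L, go to s1
s1 | 1[1]1212   read 1 → write 1, move R, go to s1
s1 | 11[1]212   read 1 → write 1, move R, go to s1
s1 | 111[2]12   read 2 → write 2, move L, go to s0
s0 | 11[1]212
After 26 steps: state s0, head at 2, tape 111212.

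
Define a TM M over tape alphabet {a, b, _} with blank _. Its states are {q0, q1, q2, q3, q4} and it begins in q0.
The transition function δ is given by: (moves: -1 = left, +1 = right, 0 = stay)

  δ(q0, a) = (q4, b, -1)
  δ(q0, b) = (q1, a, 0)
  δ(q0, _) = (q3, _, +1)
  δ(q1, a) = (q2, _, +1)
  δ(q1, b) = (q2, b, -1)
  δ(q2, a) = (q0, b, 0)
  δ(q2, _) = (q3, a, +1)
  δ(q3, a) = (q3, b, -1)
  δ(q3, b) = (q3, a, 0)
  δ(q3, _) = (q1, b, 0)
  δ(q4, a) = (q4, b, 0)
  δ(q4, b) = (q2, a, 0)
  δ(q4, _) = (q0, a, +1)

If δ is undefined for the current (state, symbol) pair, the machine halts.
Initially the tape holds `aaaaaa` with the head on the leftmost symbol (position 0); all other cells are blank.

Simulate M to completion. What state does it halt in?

q0 | _[a]aaaaa__   read a → write b, move -1, go to q4
q4 | [_]baaaaa__   read _ → write a, move +1, go to q0
q0 | a[b]aaaaa__   read b → write a, move 0, go to q1
q1 | a[a]aaaaa__   read a → write _, move +1, go to q2
q2 | a_[a]aaaa__   read a → write b, move 0, go to q0
q0 | a_[b]aaaa__   read b → write a, move 0, go to q1
q1 | a_[a]aaaa__   read a → write _, move +1, go to q2
q2 | a__[a]aaa__   read a → write b, move 0, go to q0
q0 | a__[b]aaa__   read b → write a, move 0, go to q1
q1 | a__[a]aaa__   read a → write _, move +1, go to q2
q2 | a___[a]aa__   read a → write b, move 0, go to q0
q0 | a___[b]aa__   read b → write a, move 0, go to q1
q1 | a___[a]aa__   read a → write _, move +1, go to q2
q2 | a____[a]a__   read a → write b, move 0, go to q0
q0 | a____[b]a__   read b → write a, move 0, go to q1
q1 | a____[a]a__   read a → write _, move +1, go to q2
q2 | a_____[a]__   read a → write b, move 0, go to q0
q0 | a_____[b]__   read b → write a, move 0, go to q1
q1 | a_____[a]__   read a → write _, move +1, go to q2
q2 | a______[_]_   read _ → write a, move +1, go to q3
q3 | a______a[_]   read _ → write b, move 0, go to q1
q1 | a______a[b]   read b → write b, move -1, go to q2
q2 | a______[a]b   read a → write b, move 0, go to q0
q0 | a______[b]b   read b → write a, move 0, go to q1
q1 | a______[a]b   read a → write _, move +1, go to q2
q2 | a_______[b]
No transition is defined for (q2, b); M halts in state q2.

q2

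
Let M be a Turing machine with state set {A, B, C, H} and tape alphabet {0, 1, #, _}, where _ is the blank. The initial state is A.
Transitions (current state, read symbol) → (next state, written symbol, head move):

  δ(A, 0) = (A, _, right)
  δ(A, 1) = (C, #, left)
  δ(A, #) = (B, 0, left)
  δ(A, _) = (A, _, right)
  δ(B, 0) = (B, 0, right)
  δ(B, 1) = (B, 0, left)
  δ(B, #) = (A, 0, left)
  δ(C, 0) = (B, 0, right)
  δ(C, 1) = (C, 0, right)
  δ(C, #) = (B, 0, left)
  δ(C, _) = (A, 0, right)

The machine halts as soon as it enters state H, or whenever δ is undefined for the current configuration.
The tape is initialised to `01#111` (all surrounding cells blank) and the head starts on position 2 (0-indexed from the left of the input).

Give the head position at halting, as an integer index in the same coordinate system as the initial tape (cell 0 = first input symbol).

state=A head=2 tape=01[#]111_   (A,#)→(B,0,left)
state=B head=1 tape=0[1]0111_   (B,1)→(B,0,left)
state=B head=0 tape=[0]00111_   (B,0)→(B,0,right)
state=B head=1 tape=0[0]0111_   (B,0)→(B,0,right)
state=B head=2 tape=00[0]111_   (B,0)→(B,0,right)
state=B head=3 tape=000[1]11_   (B,1)→(B,0,left)
state=B head=2 tape=00[0]011_   (B,0)→(B,0,right)
state=B head=3 tape=000[0]11_   (B,0)→(B,0,right)
state=B head=4 tape=0000[1]1_   (B,1)→(B,0,left)
state=B head=3 tape=000[0]01_   (B,0)→(B,0,right)
state=B head=4 tape=0000[0]1_   (B,0)→(B,0,right)
state=B head=5 tape=00000[1]_   (B,1)→(B,0,left)
state=B head=4 tape=0000[0]0_   (B,0)→(B,0,right)
state=B head=5 tape=00000[0]_   (B,0)→(B,0,right)
state=B head=6 tape=000000[_]
At halt the head is at cell 6.

6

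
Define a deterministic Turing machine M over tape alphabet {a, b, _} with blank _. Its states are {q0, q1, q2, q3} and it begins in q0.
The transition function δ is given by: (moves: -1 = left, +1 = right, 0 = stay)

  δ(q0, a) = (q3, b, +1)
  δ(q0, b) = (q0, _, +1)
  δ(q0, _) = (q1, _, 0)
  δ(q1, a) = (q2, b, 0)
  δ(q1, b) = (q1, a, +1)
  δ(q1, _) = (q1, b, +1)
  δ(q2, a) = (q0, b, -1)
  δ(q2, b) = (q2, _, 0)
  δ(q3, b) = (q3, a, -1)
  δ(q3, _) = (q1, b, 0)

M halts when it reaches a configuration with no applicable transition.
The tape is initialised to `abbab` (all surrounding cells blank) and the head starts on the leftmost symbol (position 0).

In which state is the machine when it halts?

state=q0 head=0 tape=_[a]bbab   (q0,a)→(q3,b,+1)
state=q3 head=1 tape=_b[b]bab   (q3,b)→(q3,a,-1)
state=q3 head=0 tape=_[b]abab   (q3,b)→(q3,a,-1)
state=q3 head=-1 tape=[_]aabab   (q3,_)→(q1,b,0)
state=q1 head=-1 tape=[b]aabab   (q1,b)→(q1,a,+1)
state=q1 head=0 tape=a[a]abab   (q1,a)→(q2,b,0)
state=q2 head=0 tape=a[b]abab   (q2,b)→(q2,_,0)
state=q2 head=0 tape=a[_]abab
No transition is defined for (q2, _); M halts in state q2.

q2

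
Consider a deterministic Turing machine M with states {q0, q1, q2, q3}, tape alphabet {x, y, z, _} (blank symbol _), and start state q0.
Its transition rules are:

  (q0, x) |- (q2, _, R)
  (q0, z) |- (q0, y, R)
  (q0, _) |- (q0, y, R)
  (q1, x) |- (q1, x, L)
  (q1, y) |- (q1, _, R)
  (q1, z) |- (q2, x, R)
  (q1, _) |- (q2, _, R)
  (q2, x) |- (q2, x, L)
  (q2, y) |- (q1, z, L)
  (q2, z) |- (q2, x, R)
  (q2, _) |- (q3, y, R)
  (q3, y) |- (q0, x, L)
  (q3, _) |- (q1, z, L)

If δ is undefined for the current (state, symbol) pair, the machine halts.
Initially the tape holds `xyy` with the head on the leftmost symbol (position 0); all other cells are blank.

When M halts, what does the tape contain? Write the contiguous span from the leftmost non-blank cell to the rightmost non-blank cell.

q0 | [x]yy   read x → write _, move R, go to q2
q2 | _[y]y   read y → write z, move L, go to q1
q1 | [_]zy   read _ → write _, move R, go to q2
q2 | _[z]y   read z → write x, move R, go to q2
q2 | _x[y]   read y → write z, move L, go to q1
q1 | _[x]z   read x → write x, move L, go to q1
q1 | [_]xz   read _ → write _, move R, go to q2
q2 | _[x]z   read x → write x, move L, go to q2
q2 | [_]xz   read _ → write y, move R, go to q3
q3 | y[x]z
The non-blank tape span at halt is yxz.

yxz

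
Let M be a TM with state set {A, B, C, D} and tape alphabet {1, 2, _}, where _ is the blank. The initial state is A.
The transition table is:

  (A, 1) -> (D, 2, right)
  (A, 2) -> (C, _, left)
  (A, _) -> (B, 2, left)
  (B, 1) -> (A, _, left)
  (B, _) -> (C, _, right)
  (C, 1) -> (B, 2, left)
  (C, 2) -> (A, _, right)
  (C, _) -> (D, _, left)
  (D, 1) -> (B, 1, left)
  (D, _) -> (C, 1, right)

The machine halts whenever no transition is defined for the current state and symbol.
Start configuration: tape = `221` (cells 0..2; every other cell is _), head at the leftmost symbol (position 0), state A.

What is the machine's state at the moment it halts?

A | ___[2]21__   read 2 → write _, move left, go to C
C | __[_]_21__   read _ → write _, move left, go to D
D | _[_]__21__   read _ → write 1, move right, go to C
C | _1[_]_21__   read _ → write _, move left, go to D
D | _[1]__21__   read 1 → write 1, move left, go to B
B | [_]1__21__   read _ → write _, move right, go to C
C | _[1]__21__   read 1 → write 2, move left, go to B
B | [_]2__21__   read _ → write _, move right, go to C
C | _[2]__21__   read 2 → write _, move right, go to A
A | __[_]_21__   read _ → write 2, move left, go to B
B | _[_]2_21__   read _ → write _, move right, go to C
C | __[2]_21__   read 2 → write _, move right, go to A
A | ___[_]21__   read _ → write 2, move left, go to B
B | __[_]221__   read _ → write _, move right, go to C
C | ___[2]21__   read 2 → write _, move right, go to A
A | ____[2]1__   read 2 → write _, move left, go to C
C | ___[_]_1__   read _ → write _, move left, go to D
D | __[_]__1__   read _ → write 1, move right, go to C
C | __1[_]_1__   read _ → write _, move left, go to D
D | __[1]__1__   read 1 → write 1, move left, go to B
B | _[_]1__1__   read _ → write _, move right, go to C
C | __[1]__1__   read 1 → write 2, move left, go to B
B | _[_]2__1__   read _ → write _, move right, go to C
C | __[2]__1__   read 2 → write _, move right, go to A
A | ___[_]_1__   read _ → write 2, move left, go to B
B | __[_]2_1__   read _ → write _, move right, go to C
C | ___[2]_1__   read 2 → write _, move right, go to A
A | ____[_]1__   read _ → write 2, move left, go to B
B | ___[_]21__   read _ → write _, move right, go to C
C | ____[2]1__   read 2 → write _, move right, go to A
A | _____[1]__   read 1 → write 2, move right, go to D
D | _____2[_]_   read _ → write 1, move right, go to C
C | _____21[_]   read _ → write _, move left, go to D
D | _____2[1]_   read 1 → write 1, move left, go to B
B | _____[2]1_
No transition is defined for (B, 2); M halts in state B.

B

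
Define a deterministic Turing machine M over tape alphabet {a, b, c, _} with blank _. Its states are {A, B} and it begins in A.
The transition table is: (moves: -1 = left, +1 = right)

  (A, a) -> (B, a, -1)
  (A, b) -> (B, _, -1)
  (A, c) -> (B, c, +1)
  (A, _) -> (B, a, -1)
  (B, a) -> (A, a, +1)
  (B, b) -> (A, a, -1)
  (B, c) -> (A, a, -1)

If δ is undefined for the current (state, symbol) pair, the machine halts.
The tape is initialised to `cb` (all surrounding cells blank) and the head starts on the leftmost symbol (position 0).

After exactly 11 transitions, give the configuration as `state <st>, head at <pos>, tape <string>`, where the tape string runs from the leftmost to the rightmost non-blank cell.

state B, head at 1, tape caa

A | [c]b_   read c → write c, move +1, go to B
B | c[b]_   read b → write a, move -1, go to A
A | [c]a_   read c → write c, move +1, go to B
B | c[a]_   read a → write a, move +1, go to A
A | ca[_]   read _ → write a, move -1, go to B
B | c[a]a   read a → write a, move +1, go to A
A | ca[a]   read a → write a, move -1, go to B
B | c[a]a   read a → write a, move +1, go to A
A | ca[a]   read a → write a, move -1, go to B
B | c[a]a   read a → write a, move +1, go to A
A | ca[a]   read a → write a, move -1, go to B
B | c[a]a
After 11 steps: state B, head at 1, tape caa.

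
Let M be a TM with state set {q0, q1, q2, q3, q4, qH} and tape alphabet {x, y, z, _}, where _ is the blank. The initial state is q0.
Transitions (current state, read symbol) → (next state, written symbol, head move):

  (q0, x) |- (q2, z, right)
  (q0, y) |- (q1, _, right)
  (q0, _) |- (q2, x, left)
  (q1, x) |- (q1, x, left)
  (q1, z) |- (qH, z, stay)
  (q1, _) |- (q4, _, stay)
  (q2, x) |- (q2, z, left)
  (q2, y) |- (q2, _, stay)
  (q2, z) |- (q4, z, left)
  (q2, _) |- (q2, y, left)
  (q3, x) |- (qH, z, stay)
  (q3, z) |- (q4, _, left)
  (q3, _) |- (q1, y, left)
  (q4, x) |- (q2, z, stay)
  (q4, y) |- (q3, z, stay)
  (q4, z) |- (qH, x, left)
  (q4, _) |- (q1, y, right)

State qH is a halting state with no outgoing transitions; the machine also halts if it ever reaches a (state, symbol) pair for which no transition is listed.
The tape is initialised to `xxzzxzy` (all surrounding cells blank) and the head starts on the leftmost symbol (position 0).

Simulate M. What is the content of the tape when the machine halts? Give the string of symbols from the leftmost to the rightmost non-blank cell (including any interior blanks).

q0 | _[x]xzzxzy   read x → write z, move right, go to q2
q2 | _z[x]zzxzy   read x → write z, move left, go to q2
q2 | _[z]zzzxzy   read z → write z, move left, go to q4
q4 | [_]zzzzxzy   read _ → write y, move right, go to q1
q1 | y[z]zzzxzy   read z → write z, move stay, go to qH
qH | y[z]zzzxzy
The non-blank tape span at halt is yzzzzxzy.

yzzzzxzy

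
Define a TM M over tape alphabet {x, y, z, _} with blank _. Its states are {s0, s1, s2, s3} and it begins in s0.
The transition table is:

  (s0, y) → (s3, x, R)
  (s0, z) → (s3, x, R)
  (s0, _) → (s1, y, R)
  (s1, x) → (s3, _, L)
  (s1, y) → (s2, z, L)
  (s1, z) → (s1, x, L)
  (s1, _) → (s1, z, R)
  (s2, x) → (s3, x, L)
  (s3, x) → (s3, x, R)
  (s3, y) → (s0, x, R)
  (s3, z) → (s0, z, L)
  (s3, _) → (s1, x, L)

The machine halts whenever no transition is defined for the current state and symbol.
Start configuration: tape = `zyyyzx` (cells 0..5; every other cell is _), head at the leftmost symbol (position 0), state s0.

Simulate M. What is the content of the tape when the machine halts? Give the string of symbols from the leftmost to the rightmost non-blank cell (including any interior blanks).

zx__xxxxxx

s0 | ____[z]yyyzx_   read z → write x, move R, go to s3
s3 | ____x[y]yyzx_   read y → write x, move R, go to s0
s0 | ____xx[y]yzx_   read y → write x, move R, go to s3
s3 | ____xxx[y]zx_   read y → write x, move R, go to s0
s0 | ____xxxx[z]x_   read z → write x, move R, go to s3
s3 | ____xxxxx[x]_   read x → write x, move R, go to s3
s3 | ____xxxxxx[_]   read _ → write x, move L, go to s1
s1 | ____xxxxx[x]x   read x → write _, move L, go to s3
s3 | ____xxxx[x]_x   read x → write x, move R, go to s3
s3 | ____xxxxx[_]x   read _ → write x, move L, go to s1
s1 | ____xxxx[x]xx   read x → write _, move L, go to s3
s3 | ____xxx[x]_xx   read x → write x, move R, go to s3
s3 | ____xxxx[_]xx   read _ → write x, move L, go to s1
s1 | ____xxx[x]xxx   read x → write _, move L, go to s3
s3 | ____xx[x]_xxx   read x → write x, move R, go to s3
s3 | ____xxx[_]xxx   read _ → write x, move L, go to s1
s1 | ____xx[x]xxxx   read x → write _, move L, go to s3
s3 | ____x[x]_xxxx   read x → write x, move R, go to s3
s3 | ____xx[_]xxxx   read _ → write x, move L, go to s1
s1 | ____x[x]xxxxx   read x → write _, move L, go to s3
s3 | ____[x]_xxxxx   read x → write x, move R, go to s3
s3 | ____x[_]xxxxx   read _ → write x, move L, go to s1
s1 | ____[x]xxxxxx   read x → write _, move L, go to s3
s3 | ___[_]_xxxxxx   read _ → write x, move L, go to s1
s1 | __[_]x_xxxxxx   read _ → write z, move R, go to s1
s1 | __z[x]_xxxxxx   read x → write _, move L, go to s3
s3 | __[z]__xxxxxx   read z → write z, move L, go to s0
s0 | _[_]z__xxxxxx   read _ → write y, move R, go to s1
s1 | _y[z]__xxxxxx   read z → write x, move L, go to s1
s1 | _[y]x__xxxxxx   read y → write z, move L, go to s2
s2 | [_]zx__xxxxxx
The non-blank tape span at halt is zx__xxxxxx.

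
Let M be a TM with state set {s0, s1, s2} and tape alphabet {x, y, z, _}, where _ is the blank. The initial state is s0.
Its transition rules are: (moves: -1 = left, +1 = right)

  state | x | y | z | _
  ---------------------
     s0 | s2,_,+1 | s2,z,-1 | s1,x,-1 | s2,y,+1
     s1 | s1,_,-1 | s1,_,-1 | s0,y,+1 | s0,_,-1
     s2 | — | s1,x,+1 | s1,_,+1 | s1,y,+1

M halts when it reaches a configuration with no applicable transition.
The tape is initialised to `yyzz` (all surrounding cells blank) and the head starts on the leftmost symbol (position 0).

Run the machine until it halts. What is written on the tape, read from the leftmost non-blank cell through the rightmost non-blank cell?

state=s0 head=0 tape=___[y]yzz   (s0,y)→(s2,z,-1)
state=s2 head=-1 tape=__[_]zyzz   (s2,_)→(s1,y,+1)
state=s1 head=0 tape=__y[z]yzz   (s1,z)→(s0,y,+1)
state=s0 head=1 tape=__yy[y]zz   (s0,y)→(s2,z,-1)
state=s2 head=0 tape=__y[y]zzz   (s2,y)→(s1,x,+1)
state=s1 head=1 tape=__yx[z]zz   (s1,z)→(s0,y,+1)
state=s0 head=2 tape=__yxy[z]z   (s0,z)→(s1,x,-1)
state=s1 head=1 tape=__yx[y]xz   (s1,y)→(s1,_,-1)
state=s1 head=0 tape=__y[x]_xz   (s1,x)→(s1,_,-1)
state=s1 head=-1 tape=__[y]__xz   (s1,y)→(s1,_,-1)
state=s1 head=-2 tape=_[_]___xz   (s1,_)→(s0,_,-1)
state=s0 head=-3 tape=[_]____xz   (s0,_)→(s2,y,+1)
state=s2 head=-2 tape=y[_]___xz   (s2,_)→(s1,y,+1)
state=s1 head=-1 tape=yy[_]__xz   (s1,_)→(s0,_,-1)
state=s0 head=-2 tape=y[y]___xz   (s0,y)→(s2,z,-1)
state=s2 head=-3 tape=[y]z___xz   (s2,y)→(s1,x,+1)
state=s1 head=-2 tape=x[z]___xz   (s1,z)→(s0,y,+1)
state=s0 head=-1 tape=xy[_]__xz   (s0,_)→(s2,y,+1)
state=s2 head=0 tape=xyy[_]_xz   (s2,_)→(s1,y,+1)
state=s1 head=1 tape=xyyy[_]xz   (s1,_)→(s0,_,-1)
state=s0 head=0 tape=xyy[y]_xz   (s0,y)→(s2,z,-1)
state=s2 head=-1 tape=xy[y]z_xz   (s2,y)→(s1,x,+1)
state=s1 head=0 tape=xyx[z]_xz   (s1,z)→(s0,y,+1)
state=s0 head=1 tape=xyxy[_]xz   (s0,_)→(s2,y,+1)
state=s2 head=2 tape=xyxyy[x]z
The non-blank tape span at halt is xyxyyxz.

xyxyyxz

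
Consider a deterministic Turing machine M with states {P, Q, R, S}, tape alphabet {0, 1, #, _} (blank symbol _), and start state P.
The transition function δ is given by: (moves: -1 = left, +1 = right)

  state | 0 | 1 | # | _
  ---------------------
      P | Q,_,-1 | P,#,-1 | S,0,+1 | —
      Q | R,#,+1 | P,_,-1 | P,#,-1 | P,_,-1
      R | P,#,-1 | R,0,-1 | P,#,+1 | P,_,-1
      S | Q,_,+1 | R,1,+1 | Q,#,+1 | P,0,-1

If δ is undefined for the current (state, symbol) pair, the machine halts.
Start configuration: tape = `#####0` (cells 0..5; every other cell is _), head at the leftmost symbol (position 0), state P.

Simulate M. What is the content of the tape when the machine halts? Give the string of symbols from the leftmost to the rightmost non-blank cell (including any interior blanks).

000#_0

state=P head=0 tape=__[#]####0_   (P,#)→(S,0,+1)
state=S head=1 tape=__0[#]###0_   (S,#)→(Q,#,+1)
state=Q head=2 tape=__0#[#]##0_   (Q,#)→(P,#,-1)
state=P head=1 tape=__0[#]###0_   (P,#)→(S,0,+1)
state=S head=2 tape=__00[#]##0_   (S,#)→(Q,#,+1)
state=Q head=3 tape=__00#[#]#0_   (Q,#)→(P,#,-1)
state=P head=2 tape=__00[#]##0_   (P,#)→(S,0,+1)
state=S head=3 tape=__000[#]#0_   (S,#)→(Q,#,+1)
state=Q head=4 tape=__000#[#]0_   (Q,#)→(P,#,-1)
state=P head=3 tape=__000[#]#0_   (P,#)→(S,0,+1)
state=S head=4 tape=__0000[#]0_   (S,#)→(Q,#,+1)
state=Q head=5 tape=__0000#[0]_   (Q,0)→(R,#,+1)
state=R head=6 tape=__0000##[_]   (R,_)→(P,_,-1)
state=P head=5 tape=__0000#[#]_   (P,#)→(S,0,+1)
state=S head=6 tape=__0000#0[_]   (S,_)→(P,0,-1)
state=P head=5 tape=__0000#[0]0   (P,0)→(Q,_,-1)
state=Q head=4 tape=__0000[#]_0   (Q,#)→(P,#,-1)
state=P head=3 tape=__000[0]#_0   (P,0)→(Q,_,-1)
state=Q head=2 tape=__00[0]_#_0   (Q,0)→(R,#,+1)
state=R head=3 tape=__00#[_]#_0   (R,_)→(P,_,-1)
state=P head=2 tape=__00[#]_#_0   (P,#)→(S,0,+1)
state=S head=3 tape=__000[_]#_0   (S,_)→(P,0,-1)
state=P head=2 tape=__00[0]0#_0   (P,0)→(Q,_,-1)
state=Q head=1 tape=__0[0]_0#_0   (Q,0)→(R,#,+1)
state=R head=2 tape=__0#[_]0#_0   (R,_)→(P,_,-1)
state=P head=1 tape=__0[#]_0#_0   (P,#)→(S,0,+1)
state=S head=2 tape=__00[_]0#_0   (S,_)→(P,0,-1)
state=P head=1 tape=__0[0]00#_0   (P,0)→(Q,_,-1)
state=Q head=0 tape=__[0]_00#_0   (Q,0)→(R,#,+1)
state=R head=1 tape=__#[_]00#_0   (R,_)→(P,_,-1)
state=P head=0 tape=__[#]_00#_0   (P,#)→(S,0,+1)
state=S head=1 tape=__0[_]00#_0   (S,_)→(P,0,-1)
state=P head=0 tape=__[0]000#_0   (P,0)→(Q,_,-1)
state=Q head=-1 tape=_[_]_000#_0   (Q,_)→(P,_,-1)
state=P head=-2 tape=[_]__000#_0
The non-blank tape span at halt is 000#_0.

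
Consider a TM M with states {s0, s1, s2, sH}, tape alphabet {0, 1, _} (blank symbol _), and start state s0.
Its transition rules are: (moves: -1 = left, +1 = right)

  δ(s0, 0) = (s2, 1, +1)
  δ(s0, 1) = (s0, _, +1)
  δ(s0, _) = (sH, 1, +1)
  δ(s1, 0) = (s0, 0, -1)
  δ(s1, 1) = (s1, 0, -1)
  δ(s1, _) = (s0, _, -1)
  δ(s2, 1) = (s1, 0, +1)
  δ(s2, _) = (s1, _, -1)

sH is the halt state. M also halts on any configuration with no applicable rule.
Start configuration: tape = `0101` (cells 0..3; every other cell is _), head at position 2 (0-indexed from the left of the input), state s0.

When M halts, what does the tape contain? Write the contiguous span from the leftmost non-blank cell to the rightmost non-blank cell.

s0 | _01[0]1_   read 0 → write 1, move +1, go to s2
s2 | _011[1]_   read 1 → write 0, move +1, go to s1
s1 | _0110[_]   read _ → write _, move -1, go to s0
s0 | _011[0]_   read 0 → write 1, move +1, go to s2
s2 | _0111[_]   read _ → write _, move -1, go to s1
s1 | _011[1]_   read 1 → write 0, move -1, go to s1
s1 | _01[1]0_   read 1 → write 0, move -1, go to s1
s1 | _0[1]00_   read 1 → write 0, move -1, go to s1
s1 | _[0]000_   read 0 → write 0, move -1, go to s0
s0 | [_]0000_   read _ → write 1, move +1, go to sH
sH | 1[0]000_
The non-blank tape span at halt is 10000.

10000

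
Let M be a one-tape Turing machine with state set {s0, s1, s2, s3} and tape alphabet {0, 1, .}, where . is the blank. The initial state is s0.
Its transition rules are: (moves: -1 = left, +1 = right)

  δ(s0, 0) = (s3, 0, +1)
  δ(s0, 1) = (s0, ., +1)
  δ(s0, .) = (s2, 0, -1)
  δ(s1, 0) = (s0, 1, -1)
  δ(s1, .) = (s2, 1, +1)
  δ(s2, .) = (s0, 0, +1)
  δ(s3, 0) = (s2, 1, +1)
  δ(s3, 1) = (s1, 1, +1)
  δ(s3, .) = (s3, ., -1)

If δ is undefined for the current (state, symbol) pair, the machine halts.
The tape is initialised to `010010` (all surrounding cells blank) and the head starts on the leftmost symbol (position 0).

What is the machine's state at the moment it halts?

s2

s0 | [0]10010...   read 0 → write 0, move +1, go to s3
s3 | 0[1]0010...   read 1 → write 1, move +1, go to s1
s1 | 01[0]010...   read 0 → write 1, move -1, go to s0
s0 | 0[1]1010...   read 1 → write ., move +1, go to s0
s0 | 0.[1]010...   read 1 → write ., move +1, go to s0
s0 | 0..[0]10...   read 0 → write 0, move +1, go to s3
s3 | 0..0[1]0...   read 1 → write 1, move +1, go to s1
s1 | 0..01[0]...   read 0 → write 1, move -1, go to s0
s0 | 0..0[1]1...   read 1 → write ., move +1, go to s0
s0 | 0..0.[1]...   read 1 → write ., move +1, go to s0
s0 | 0..0..[.]..   read . → write 0, move -1, go to s2
s2 | 0..0.[.]0..   read . → write 0, move +1, go to s0
s0 | 0..0.0[0]..   read 0 → write 0, move +1, go to s3
s3 | 0..0.00[.].   read . → write ., move -1, go to s3
s3 | 0..0.0[0]..   read 0 → write 1, move +1, go to s2
s2 | 0..0.01[.].   read . → write 0, move +1, go to s0
s0 | 0..0.010[.]   read . → write 0, move -1, go to s2
s2 | 0..0.01[0]0
No transition is defined for (s2, 0); M halts in state s2.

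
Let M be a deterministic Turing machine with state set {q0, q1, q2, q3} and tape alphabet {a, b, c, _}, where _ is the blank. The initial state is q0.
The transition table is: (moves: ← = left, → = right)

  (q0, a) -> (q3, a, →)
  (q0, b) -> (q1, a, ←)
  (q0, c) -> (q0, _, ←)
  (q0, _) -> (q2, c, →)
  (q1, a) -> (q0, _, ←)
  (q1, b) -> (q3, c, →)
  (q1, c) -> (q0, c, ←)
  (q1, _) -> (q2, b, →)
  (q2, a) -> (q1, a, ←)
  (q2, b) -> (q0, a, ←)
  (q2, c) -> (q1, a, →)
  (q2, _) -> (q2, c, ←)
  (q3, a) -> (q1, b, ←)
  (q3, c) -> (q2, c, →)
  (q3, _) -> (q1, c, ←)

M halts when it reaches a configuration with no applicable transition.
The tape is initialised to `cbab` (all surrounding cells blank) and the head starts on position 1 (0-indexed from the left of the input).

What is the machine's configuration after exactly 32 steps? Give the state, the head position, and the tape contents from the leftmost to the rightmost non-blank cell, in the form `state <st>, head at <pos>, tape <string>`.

state q0, head at -3, tape cc_cb

q0 | ___c[b]ab   read b → write a, move ←, go to q1
q1 | ___[c]aab   read c → write c, move ←, go to q0
q0 | __[_]caab   read _ → write c, move →, go to q2
q2 | __c[c]aab   read c → write a, move →, go to q1
q1 | __ca[a]ab   read a → write _, move ←, go to q0
q0 | __c[a]_ab   read a → write a, move →, go to q3
q3 | __ca[_]ab   read _ → write c, move ←, go to q1
q1 | __c[a]cab   read a → write _, move ←, go to q0
q0 | __[c]_cab   read c → write _, move ←, go to q0
q0 | _[_]__cab   read _ → write c, move →, go to q2
q2 | _c[_]_cab   read _ → write c, move ←, go to q2
q2 | _[c]c_cab   read c → write a, move →, go to q1
q1 | _a[c]_cab   read c → write c, move ←, go to q0
q0 | _[a]c_cab   read a → write a, move →, go to q3
q3 | _a[c]_cab   read c → write c, move →, go to q2
q2 | _ac[_]cab   read _ → write c, move ←, go to q2
q2 | _a[c]ccab   read c → write a, move →, go to q1
q1 | _aa[c]cab   read c → write c, move ←, go to q0
q0 | _a[a]ccab   read a → write a, move →, go to q3
q3 | _aa[c]cab   read c → write c, move →, go to q2
q2 | _aac[c]ab   read c → write a, move →, go to q1
q1 | _aaca[a]b   read a → write _, move ←, go to q0
q0 | _aac[a]_b   read a → write a, move →, go to q3
q3 | _aaca[_]b   read _ → write c, move ←, go to q1
q1 | _aac[a]cb   read a → write _, move ←, go to q0
q0 | _aa[c]_cb   read c → write _, move ←, go to q0
q0 | _a[a]__cb   read a → write a, move →, go to q3
q3 | _aa[_]_cb   read _ → write c, move ←, go to q1
q1 | _a[a]c_cb   read a → write _, move ←, go to q0
q0 | _[a]_c_cb   read a → write a, move →, go to q3
q3 | _a[_]c_cb   read _ → write c, move ←, go to q1
q1 | _[a]cc_cb   read a → write _, move ←, go to q0
q0 | [_]_cc_cb
After 32 steps: state q0, head at -3, tape cc_cb.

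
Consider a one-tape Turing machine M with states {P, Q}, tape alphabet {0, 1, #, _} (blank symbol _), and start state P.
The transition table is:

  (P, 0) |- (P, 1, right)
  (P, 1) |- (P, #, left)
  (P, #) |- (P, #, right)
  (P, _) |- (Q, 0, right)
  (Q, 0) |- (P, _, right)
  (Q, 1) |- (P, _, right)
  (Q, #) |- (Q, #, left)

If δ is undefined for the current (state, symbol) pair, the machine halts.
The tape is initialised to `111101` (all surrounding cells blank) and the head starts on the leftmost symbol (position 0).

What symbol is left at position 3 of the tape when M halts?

state=P head=0 tape=_[1]11101__   (P,1)→(P,#,left)
state=P head=-1 tape=[_]#11101__   (P,_)→(Q,0,right)
state=Q head=0 tape=0[#]11101__   (Q,#)→(Q,#,left)
state=Q head=-1 tape=[0]#11101__   (Q,0)→(P,_,right)
state=P head=0 tape=_[#]11101__   (P,#)→(P,#,right)
state=P head=1 tape=_#[1]1101__   (P,1)→(P,#,left)
state=P head=0 tape=_[#]#1101__   (P,#)→(P,#,right)
state=P head=1 tape=_#[#]1101__   (P,#)→(P,#,right)
state=P head=2 tape=_##[1]101__   (P,1)→(P,#,left)
state=P head=1 tape=_#[#]#101__   (P,#)→(P,#,right)
state=P head=2 tape=_##[#]101__   (P,#)→(P,#,right)
state=P head=3 tape=_###[1]01__   (P,1)→(P,#,left)
state=P head=2 tape=_##[#]#01__   (P,#)→(P,#,right)
state=P head=3 tape=_###[#]01__   (P,#)→(P,#,right)
state=P head=4 tape=_####[0]1__   (P,0)→(P,1,right)
state=P head=5 tape=_####1[1]__   (P,1)→(P,#,left)
state=P head=4 tape=_####[1]#__   (P,1)→(P,#,left)
state=P head=3 tape=_###[#]##__   (P,#)→(P,#,right)
state=P head=4 tape=_####[#]#__   (P,#)→(P,#,right)
state=P head=5 tape=_#####[#]__   (P,#)→(P,#,right)
state=P head=6 tape=_######[_]_   (P,_)→(Q,0,right)
state=Q head=7 tape=_######0[_]
Cell 3 holds # when M halts.

#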